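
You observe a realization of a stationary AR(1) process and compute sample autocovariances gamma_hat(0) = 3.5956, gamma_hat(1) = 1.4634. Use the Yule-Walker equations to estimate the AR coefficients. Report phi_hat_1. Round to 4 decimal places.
\hat\phi_{1} = 0.4070

The Yule-Walker equations for an AR(p) process read, in matrix form,
  Gamma_p phi = r_p,   with   (Gamma_p)_{ij} = gamma(|i - j|),
                       (r_p)_i = gamma(i),   i,j = 1..p.
Substitute the sample gammas (Toeplitz matrix and right-hand side of size 1):
  Gamma_p = [[3.5956]]
  r_p     = [1.4634]
With p = 1 this is the single equation gamma(0) phi_1 = gamma(1):
  phi_hat_1 = gamma(1) / gamma(0) = 1.4634 / 3.5956 = 0.4070.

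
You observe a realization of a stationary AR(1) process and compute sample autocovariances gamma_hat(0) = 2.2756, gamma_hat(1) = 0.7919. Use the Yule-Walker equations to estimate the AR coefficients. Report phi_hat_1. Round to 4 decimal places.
\hat\phi_{1} = 0.3480

The Yule-Walker equations for an AR(p) process read, in matrix form,
  Gamma_p phi = r_p,   with   (Gamma_p)_{ij} = gamma(|i - j|),
                       (r_p)_i = gamma(i),   i,j = 1..p.
Substitute the sample gammas (Toeplitz matrix and right-hand side of size 1):
  Gamma_p = [[2.2756]]
  r_p     = [0.7919]
With p = 1 this is the single equation gamma(0) phi_1 = gamma(1):
  phi_hat_1 = gamma(1) / gamma(0) = 0.7919 / 2.2756 = 0.3480.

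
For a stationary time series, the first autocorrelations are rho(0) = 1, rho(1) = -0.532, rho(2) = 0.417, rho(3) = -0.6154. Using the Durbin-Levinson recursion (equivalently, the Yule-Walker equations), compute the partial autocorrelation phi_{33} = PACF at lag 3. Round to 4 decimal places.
\phi_{33} = -0.4850

The PACF at lag k is phi_{kk}, the last component of the solution
to the Yule-Walker system G_k phi = r_k where
  (G_k)_{ij} = rho(|i - j|), (r_k)_i = rho(i), i,j = 1..k.
Equivalently, Durbin-Levinson gives phi_{kk} iteratively:
  phi_{11} = rho(1)
  phi_{kk} = [rho(k) - sum_{j=1..k-1} phi_{k-1,j} rho(k-j)]
            / [1 - sum_{j=1..k-1} phi_{k-1,j} rho(j)],
  phi_{k,j} = phi_{k-1,j} - phi_{kk} phi_{k-1,k-j},  j = 1..k-1.
Step k = 1:
  phi_11 = rho(1) = -0.532.
Step k = 2:
  phi_22 = [rho(2) - phi_11 rho(1)] / [1 - phi_11 rho(1)] = [0.417 - (-0.532)(-0.532)] / [1 - (-0.532)(-0.532)]
         = 0.133976 / 0.716976 = 0.186863.
  Update: phi_21 = phi_11 - phi_22 phi_11 = -0.532 - (0.186863)(-0.532) = -0.432589.
Step k = 3:
  phi_33 = [rho(3) - phi_21 rho(2) - phi_22 rho(1)] / [1 - phi_21 rho(1) - phi_22 rho(2)]
    numerator   = -0.6154 - (-0.432589)(0.417) - (0.186863)(-0.532) = -0.33559944
    denominator = 1 - (-0.432589)(-0.532) - (0.186863)(0.417) = 0.6919409
  phi_33 = -0.33559944 / 0.6919409 = -0.485.
Therefore phi_{33} = -0.4850.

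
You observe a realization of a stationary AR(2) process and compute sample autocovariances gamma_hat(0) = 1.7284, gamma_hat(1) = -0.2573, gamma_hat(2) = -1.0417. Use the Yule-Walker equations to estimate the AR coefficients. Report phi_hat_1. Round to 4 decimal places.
\hat\phi_{1} = -0.2440

The Yule-Walker equations for an AR(p) process read, in matrix form,
  Gamma_p phi = r_p,   with   (Gamma_p)_{ij} = gamma(|i - j|),
                       (r_p)_i = gamma(i),   i,j = 1..p.
Substitute the sample gammas (Toeplitz matrix and right-hand side of size 2):
  Gamma_p = [[1.7284, -0.2573], [-0.2573, 1.7284]]
  r_p     = [-0.2573, -1.0417]
Written out:
  1.7284 phi_1 - 0.2573 phi_2 = -0.2573
  -0.2573 phi_1 + 1.7284 phi_2 = -1.0417
Solve by Cramer's rule:
  det = gamma(0)^2 - gamma(1)^2 = (1.7284)^2 - (-0.2573)^2 = 2.98736656 - 0.06620329 = 2.92116327
  phi_hat_1 = [gamma(1) gamma(0) - gamma(1) gamma(2)] / det = [(-0.2573)(1.7284) - (-0.2573)(-1.0417)] / 2.92116327 = -0.71274673 / 2.92116327 = -0.244
  phi_hat_2 = [gamma(0) gamma(2) - gamma(1)^2] / det = [(1.7284)(-1.0417) - (-0.2573)^2] / 2.92116327 = -1.86667757 / 2.92116327 = -0.639
So phi_hat = [-0.2440, -0.6390].
Therefore phi_hat_1 = -0.2440.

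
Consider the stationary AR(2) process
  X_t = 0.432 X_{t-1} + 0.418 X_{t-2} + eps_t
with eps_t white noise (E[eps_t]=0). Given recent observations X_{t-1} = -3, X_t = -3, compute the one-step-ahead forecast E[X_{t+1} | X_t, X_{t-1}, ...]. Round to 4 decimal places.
E[X_{t+1} \mid \mathcal F_t] = -2.5500

For an AR(p) model X_t = c + sum_i phi_i X_{t-i} + eps_t, the
one-step-ahead conditional mean is
  E[X_{t+1} | X_t, ...] = c + sum_i phi_i X_{t+1-i}.
Substitute known values:
  E[X_{t+1} | ...] = (0.432) * (-3) + (0.418) * (-3)
                   = -2.5500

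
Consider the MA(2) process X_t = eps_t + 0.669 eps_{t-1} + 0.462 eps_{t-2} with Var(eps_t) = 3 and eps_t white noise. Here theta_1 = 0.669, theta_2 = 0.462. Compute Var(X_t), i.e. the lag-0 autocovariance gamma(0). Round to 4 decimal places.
\gamma(0) = 4.9830

For an MA(q) process X_t = eps_t + sum_i theta_i eps_{t-i} with
Var(eps_t) = sigma^2, the variance is
  gamma(0) = sigma^2 * (1 + sum_i theta_i^2).
  sum_i theta_i^2 = (0.669)^2 + (0.462)^2 = 0.447561 + 0.213444 = 0.661005.
  gamma(0) = 3 * (1 + 0.661005) = 3 * 1.661005 = 4.983015, which rounds to 4.9830.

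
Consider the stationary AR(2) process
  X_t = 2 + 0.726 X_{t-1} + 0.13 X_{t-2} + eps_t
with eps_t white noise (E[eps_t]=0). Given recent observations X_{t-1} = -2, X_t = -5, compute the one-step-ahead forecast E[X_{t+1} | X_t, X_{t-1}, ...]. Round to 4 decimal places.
E[X_{t+1} \mid \mathcal F_t] = -1.8900

For an AR(p) model X_t = c + sum_i phi_i X_{t-i} + eps_t, the
one-step-ahead conditional mean is
  E[X_{t+1} | X_t, ...] = c + sum_i phi_i X_{t+1-i}.
Substitute known values:
  E[X_{t+1} | ...] = 2 + (0.726) * (-5) + (0.13) * (-2)
                   = -1.8900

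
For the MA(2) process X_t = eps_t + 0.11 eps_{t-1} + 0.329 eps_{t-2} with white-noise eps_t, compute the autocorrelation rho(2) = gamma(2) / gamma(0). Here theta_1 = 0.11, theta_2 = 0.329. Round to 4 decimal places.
\rho(2) = 0.2937

For an MA(q) process with theta_0 = 1, the autocovariance is
  gamma(k) = sigma^2 * sum_{i=0..q-k} theta_i * theta_{i+k},
and rho(k) = gamma(k) / gamma(0). Sigma^2 cancels.
  numerator   = (1)*(0.329) = 0.329.
  denominator = (1)^2 + (0.11)^2 + (0.329)^2 = 1.120341.
  rho(2) = 0.329 / 1.120341 = 0.2937.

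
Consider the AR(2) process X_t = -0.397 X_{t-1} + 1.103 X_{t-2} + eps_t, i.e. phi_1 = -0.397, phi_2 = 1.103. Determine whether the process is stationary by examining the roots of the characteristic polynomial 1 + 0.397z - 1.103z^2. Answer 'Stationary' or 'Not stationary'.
\text{Not stationary}

The AR(p) characteristic polynomial is P(z) = 1 + 0.397z - 1.103z^2.
Stationarity requires all roots to lie outside the unit circle, i.e. |z| > 1 for every root.
Set 1 + (0.397) z + (-1.103) z^2 = 0, i.e. a z^2 + b z + c = 0 with a = -1.103, b = 0.397, c = 1.
Discriminant D = b^2 - 4ac = (0.397)^2 - 4*(-1.103)*1 = 0.157609 - (-4.412) = 4.569609.
D >= 0, so the roots are real: z = (-b +/- sqrt(D)) / (2a) = (-0.397 +/- 2.137664) / (-2.206).
  z_1 = (-0.397 + 2.137664) / (-2.206) = -0.7891,   |z_1| = 0.7891.
  z_2 = (-0.397 - 2.137664) / (-2.206) = 1.149,   |z_2| = 1.149.
Moduli of all roots: 0.7891, 1.1490.
All moduli strictly greater than 1? No.
Verdict: Not stationary.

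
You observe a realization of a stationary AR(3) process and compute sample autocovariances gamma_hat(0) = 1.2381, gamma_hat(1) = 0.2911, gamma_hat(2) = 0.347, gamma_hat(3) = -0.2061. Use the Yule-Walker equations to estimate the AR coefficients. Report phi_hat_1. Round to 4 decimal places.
\hat\phi_{1} = 0.2520

The Yule-Walker equations for an AR(p) process read, in matrix form,
  Gamma_p phi = r_p,   with   (Gamma_p)_{ij} = gamma(|i - j|),
                       (r_p)_i = gamma(i),   i,j = 1..p.
Substitute the sample gammas (Toeplitz matrix and right-hand side of size 3):
  Gamma_p = [[1.2381, 0.2911, 0.347], [0.2911, 1.2381, 0.2911], [0.347, 0.2911, 1.2381]]
  r_p     = [0.2911, 0.347, -0.2061]
Written out (R1..R3):
  (R1) 1.2381 phi_1 + 0.2911 phi_2 + 0.347 phi_3 = 0.2911
  (R2) 0.2911 phi_1 + 1.2381 phi_2 + 0.2911 phi_3 = 0.347
  (R3) 0.347 phi_1 + 0.2911 phi_2 + 1.2381 phi_3 = -0.2061
Gaussian elimination:
  R2 <- R2 - (0.2911/1.2381) R1 = R2 - (0.235118) R1:  1.169657 phi_2 + 0.209514 phi_3 = 0.278557
  R3 <- R3 - (0.347/1.2381) R1 = R3 - (0.280268) R1:  0.209514 phi_2 + 1.140847 phi_3 = -0.287686
  R3 <- R3 - (0.209514/1.169657) R2 = R3 - (0.179124) R2:  1.103318 phi_3 = -0.337582
Back-substitution:
  phi_hat_3 = -0.337582 / 1.103318 = -0.30597
  phi_hat_2 = (0.278557 - (0.209514)(-0.30597)) / 1.169657 = 0.292959
  phi_hat_1 = (0.2911 - (0.2911)(0.292959) - (0.347)(-0.30597)) / 1.2381 = 0.251992
So phi_hat = [0.2520, 0.2930, -0.3060].
Therefore phi_hat_1 = 0.2520.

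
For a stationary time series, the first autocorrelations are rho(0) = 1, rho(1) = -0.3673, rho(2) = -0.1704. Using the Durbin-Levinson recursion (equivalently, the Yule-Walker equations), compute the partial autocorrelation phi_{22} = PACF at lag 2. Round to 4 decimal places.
\phi_{22} = -0.3529

The PACF at lag k is phi_{kk}, the last component of the solution
to the Yule-Walker system G_k phi = r_k where
  (G_k)_{ij} = rho(|i - j|), (r_k)_i = rho(i), i,j = 1..k.
Equivalently, Durbin-Levinson gives phi_{kk} iteratively:
  phi_{11} = rho(1)
  phi_{kk} = [rho(k) - sum_{j=1..k-1} phi_{k-1,j} rho(k-j)]
            / [1 - sum_{j=1..k-1} phi_{k-1,j} rho(j)],
  phi_{k,j} = phi_{k-1,j} - phi_{kk} phi_{k-1,k-j},  j = 1..k-1.
Step k = 1:
  phi_11 = rho(1) = -0.3673.
Step k = 2:
  phi_22 = [rho(2) - phi_11 rho(1)] / [1 - phi_11 rho(1)] = [-0.1704 - (-0.3673)(-0.3673)] / [1 - (-0.3673)(-0.3673)]
         = -0.30530929 / 0.86509071 = -0.3529.
Therefore phi_{22} = -0.3529.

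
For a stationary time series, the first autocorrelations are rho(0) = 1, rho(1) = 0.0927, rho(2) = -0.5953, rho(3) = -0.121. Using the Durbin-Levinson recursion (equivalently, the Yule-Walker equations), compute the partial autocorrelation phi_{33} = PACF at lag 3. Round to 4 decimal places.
\phi_{33} = 0.0389

The PACF at lag k is phi_{kk}, the last component of the solution
to the Yule-Walker system G_k phi = r_k where
  (G_k)_{ij} = rho(|i - j|), (r_k)_i = rho(i), i,j = 1..k.
Equivalently, Durbin-Levinson gives phi_{kk} iteratively:
  phi_{11} = rho(1)
  phi_{kk} = [rho(k) - sum_{j=1..k-1} phi_{k-1,j} rho(k-j)]
            / [1 - sum_{j=1..k-1} phi_{k-1,j} rho(j)],
  phi_{k,j} = phi_{k-1,j} - phi_{kk} phi_{k-1,k-j},  j = 1..k-1.
Step k = 1:
  phi_11 = rho(1) = 0.0927.
Step k = 2:
  phi_22 = [rho(2) - phi_11 rho(1)] / [1 - phi_11 rho(1)] = [-0.5953 - (0.0927)(0.0927)] / [1 - (0.0927)(0.0927)]
         = -0.60389329 / 0.99140671 = -0.609128.
  Update: phi_21 = phi_11 - phi_22 phi_11 = 0.0927 - (-0.609128)(0.0927) = 0.149166.
Step k = 3:
  phi_33 = [rho(3) - phi_21 rho(2) - phi_22 rho(1)] / [1 - phi_21 rho(1) - phi_22 rho(2)]
    numerator   = -0.121 - (0.149166)(-0.5953) - (-0.609128)(0.0927) = 0.02426474
    denominator = 1 - (0.149166)(0.0927) - (-0.609128)(-0.5953) = 0.62355858
  phi_33 = 0.02426474 / 0.62355858 = 0.0389.
Therefore phi_{33} = 0.0389.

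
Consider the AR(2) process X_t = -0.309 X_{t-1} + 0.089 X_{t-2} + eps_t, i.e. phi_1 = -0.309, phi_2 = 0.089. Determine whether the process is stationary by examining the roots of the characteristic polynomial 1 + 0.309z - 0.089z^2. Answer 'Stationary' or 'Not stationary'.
\text{Stationary}

The AR(p) characteristic polynomial is P(z) = 1 + 0.309z - 0.089z^2.
Stationarity requires all roots to lie outside the unit circle, i.e. |z| > 1 for every root.
Set 1 + (0.309) z + (-0.089) z^2 = 0, i.e. a z^2 + b z + c = 0 with a = -0.089, b = 0.309, c = 1.
Discriminant D = b^2 - 4ac = (0.309)^2 - 4*(-0.089)*1 = 0.095481 - (-0.356) = 0.451481.
D >= 0, so the roots are real: z = (-b +/- sqrt(D)) / (2a) = (-0.309 +/- 0.671923) / (-0.178).
  z_1 = (-0.309 + 0.671923) / (-0.178) = -2.0389,   |z_1| = 2.0389.
  z_2 = (-0.309 - 0.671923) / (-0.178) = 5.5108,   |z_2| = 5.5108.
Moduli of all roots: 2.0389, 5.5108.
All moduli strictly greater than 1? Yes.
Verdict: Stationary.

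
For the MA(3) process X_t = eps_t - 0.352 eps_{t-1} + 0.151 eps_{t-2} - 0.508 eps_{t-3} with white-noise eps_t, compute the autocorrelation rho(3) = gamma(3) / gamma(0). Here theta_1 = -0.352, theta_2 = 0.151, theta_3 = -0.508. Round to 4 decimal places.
\rho(3) = -0.3616

For an MA(q) process with theta_0 = 1, the autocovariance is
  gamma(k) = sigma^2 * sum_{i=0..q-k} theta_i * theta_{i+k},
and rho(k) = gamma(k) / gamma(0). Sigma^2 cancels.
  numerator   = (1)*(-0.508) = -0.508.
  denominator = (1)^2 + (-0.352)^2 + (0.151)^2 + (-0.508)^2 = 1.404769.
  rho(3) = -0.508 / 1.404769 = -0.3616.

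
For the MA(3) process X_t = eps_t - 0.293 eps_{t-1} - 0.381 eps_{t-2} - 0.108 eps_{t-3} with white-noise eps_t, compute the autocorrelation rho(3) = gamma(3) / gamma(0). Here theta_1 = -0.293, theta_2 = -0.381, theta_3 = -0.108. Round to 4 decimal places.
\rho(3) = -0.0869

For an MA(q) process with theta_0 = 1, the autocovariance is
  gamma(k) = sigma^2 * sum_{i=0..q-k} theta_i * theta_{i+k},
and rho(k) = gamma(k) / gamma(0). Sigma^2 cancels.
  numerator   = (1)*(-0.108) = -0.108.
  denominator = (1)^2 + (-0.293)^2 + (-0.381)^2 + (-0.108)^2 = 1.242674.
  rho(3) = -0.108 / 1.242674 = -0.0869.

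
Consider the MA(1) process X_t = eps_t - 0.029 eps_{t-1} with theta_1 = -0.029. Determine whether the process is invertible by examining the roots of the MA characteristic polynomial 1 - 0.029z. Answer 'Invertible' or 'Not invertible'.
\text{Invertible}

The MA(q) characteristic polynomial is P(z) = 1 - 0.029z.
Invertibility requires all roots to lie outside the unit circle, i.e. |z| > 1 for every root.
This is linear in z: 1 + (-0.029) z = 0  =>  z = -1/(-0.029) = 34.482759,  |z| = 34.482759.
Moduli of all roots: 34.4828.
All moduli strictly greater than 1? Yes.
Verdict: Invertible.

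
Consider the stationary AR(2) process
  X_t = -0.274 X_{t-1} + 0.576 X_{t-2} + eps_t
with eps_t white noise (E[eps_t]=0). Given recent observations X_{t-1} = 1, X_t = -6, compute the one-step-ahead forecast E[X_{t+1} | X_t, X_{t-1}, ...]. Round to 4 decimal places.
E[X_{t+1} \mid \mathcal F_t] = 2.2200

For an AR(p) model X_t = c + sum_i phi_i X_{t-i} + eps_t, the
one-step-ahead conditional mean is
  E[X_{t+1} | X_t, ...] = c + sum_i phi_i X_{t+1-i}.
Substitute known values:
  E[X_{t+1} | ...] = (-0.274) * (-6) + (0.576) * (1)
                   = 2.2200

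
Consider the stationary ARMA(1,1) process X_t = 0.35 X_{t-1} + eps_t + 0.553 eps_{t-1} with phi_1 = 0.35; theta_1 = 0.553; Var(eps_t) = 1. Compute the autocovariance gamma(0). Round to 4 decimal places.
\gamma(0) = 1.9292

Multiply the model equation by X_{t-k} and take expectations. With theta_0 = psi_0 = 1 and psi_j the MA(infinity) weights, this gives
  gamma(k) - sum_i phi_i gamma(k-i) = c_k,
  c_k = sigma^2 * sum_{j=k..q} theta_j psi_{j-k}   (c_k = 0 for k > q),
using gamma(-m) = gamma(m).
psi-weights needed (psi_j = theta_j + sum_i phi_i psi_{j-i}):
  psi_1 = theta_1 + phi_1 = 0.553 + (0.35) = 0.903
Right-hand sides:
  c_0 = sigma^2 (1 + theta_1 psi_1) = 1 * (1 + (0.553)(0.903)) = 1 * 1.499359 = 1.499359
  c_1 = sigma^2 theta_1 = 1 * (0.553) = 0.553
  c_2 = 0
Equations for k = 0 and k = 1 (AR order 1):
  gamma(0) = phi_1 gamma(1) + c_0
  gamma(1) = phi_1 gamma(0) + c_1
Substituting the second into the first: gamma(0) (1 - phi_1^2) = c_0 + phi_1 c_1, so
  gamma(0) = (c_0 + phi_1 c_1) / (1 - phi_1^2) = (1.499359 + (0.35)(0.553)) / (1 - (0.35)^2) = 1.692909 / 0.8775 = 1.929241.
Therefore gamma(0) = 1.9292 (to 4 decimal places).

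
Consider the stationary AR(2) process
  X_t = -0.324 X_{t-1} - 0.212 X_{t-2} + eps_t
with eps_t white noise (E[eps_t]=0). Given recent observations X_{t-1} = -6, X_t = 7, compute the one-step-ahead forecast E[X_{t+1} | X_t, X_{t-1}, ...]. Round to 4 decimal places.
E[X_{t+1} \mid \mathcal F_t] = -0.9960

For an AR(p) model X_t = c + sum_i phi_i X_{t-i} + eps_t, the
one-step-ahead conditional mean is
  E[X_{t+1} | X_t, ...] = c + sum_i phi_i X_{t+1-i}.
Substitute known values:
  E[X_{t+1} | ...] = (-0.324) * (7) + (-0.212) * (-6)
                   = -0.9960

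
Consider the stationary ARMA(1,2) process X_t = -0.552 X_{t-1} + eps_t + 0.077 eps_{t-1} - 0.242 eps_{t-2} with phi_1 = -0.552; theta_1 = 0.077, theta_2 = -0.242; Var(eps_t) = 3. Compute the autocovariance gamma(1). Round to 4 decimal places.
\gamma(1) = -1.4548

Multiply the model equation by X_{t-k} and take expectations. With theta_0 = psi_0 = 1 and psi_j the MA(infinity) weights, this gives
  gamma(k) - sum_i phi_i gamma(k-i) = c_k,
  c_k = sigma^2 * sum_{j=k..q} theta_j psi_{j-k}   (c_k = 0 for k > q),
using gamma(-m) = gamma(m).
psi-weights needed (psi_j = theta_j + sum_i phi_i psi_{j-i}):
  psi_1 = theta_1 + phi_1 = 0.077 + (-0.552) = -0.475
  psi_2 = theta_2 + phi_1 psi_1 = -0.242 + (-0.552)(-0.475) = 0.0202
Right-hand sides:
  c_0 = sigma^2 (1 + theta_1 psi_1 + theta_2 psi_2) = 3 * (1 + (0.077)(-0.475) + (-0.242)(0.0202)) = 3 * 0.958537 = 2.87561
  c_1 = sigma^2 (theta_1 + theta_2 psi_1) = 3 * (0.077 + (-0.242)(-0.475)) = 0.57585
  c_2 = sigma^2 theta_2 = 3 * (-0.242) = -0.726
Equations for k = 0 and k = 1 (AR order 1):
  gamma(0) = phi_1 gamma(1) + c_0
  gamma(1) = phi_1 gamma(0) + c_1
Substituting the second into the first: gamma(0) (1 - phi_1^2) = c_0 + phi_1 c_1, so
  gamma(0) = (c_0 + phi_1 c_1) / (1 - phi_1^2) = (2.87561 + (-0.552)(0.57585)) / (1 - (-0.552)^2) = 2.557741 / 0.695296 = 3.678636.
  gamma(1) = phi_1 gamma(0) + c_1 = (-0.552)(3.678636) + (0.57585) = -1.454757.
Therefore gamma(1) = -1.4548 (to 4 decimal places).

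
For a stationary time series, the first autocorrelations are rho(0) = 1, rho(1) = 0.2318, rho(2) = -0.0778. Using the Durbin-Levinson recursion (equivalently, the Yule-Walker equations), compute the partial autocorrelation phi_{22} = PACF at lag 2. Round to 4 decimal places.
\phi_{22} = -0.1390

The PACF at lag k is phi_{kk}, the last component of the solution
to the Yule-Walker system G_k phi = r_k where
  (G_k)_{ij} = rho(|i - j|), (r_k)_i = rho(i), i,j = 1..k.
Equivalently, Durbin-Levinson gives phi_{kk} iteratively:
  phi_{11} = rho(1)
  phi_{kk} = [rho(k) - sum_{j=1..k-1} phi_{k-1,j} rho(k-j)]
            / [1 - sum_{j=1..k-1} phi_{k-1,j} rho(j)],
  phi_{k,j} = phi_{k-1,j} - phi_{kk} phi_{k-1,k-j},  j = 1..k-1.
Step k = 1:
  phi_11 = rho(1) = 0.2318.
Step k = 2:
  phi_22 = [rho(2) - phi_11 rho(1)] / [1 - phi_11 rho(1)] = [-0.0778 - (0.2318)(0.2318)] / [1 - (0.2318)(0.2318)]
         = -0.13153124 / 0.94626876 = -0.139.
Therefore phi_{22} = -0.1390.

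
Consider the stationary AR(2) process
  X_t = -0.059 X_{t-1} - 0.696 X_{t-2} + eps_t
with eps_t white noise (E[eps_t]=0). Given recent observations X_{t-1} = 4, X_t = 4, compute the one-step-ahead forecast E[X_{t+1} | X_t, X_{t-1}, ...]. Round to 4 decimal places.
E[X_{t+1} \mid \mathcal F_t] = -3.0200

For an AR(p) model X_t = c + sum_i phi_i X_{t-i} + eps_t, the
one-step-ahead conditional mean is
  E[X_{t+1} | X_t, ...] = c + sum_i phi_i X_{t+1-i}.
Substitute known values:
  E[X_{t+1} | ...] = (-0.059) * (4) + (-0.696) * (4)
                   = -3.0200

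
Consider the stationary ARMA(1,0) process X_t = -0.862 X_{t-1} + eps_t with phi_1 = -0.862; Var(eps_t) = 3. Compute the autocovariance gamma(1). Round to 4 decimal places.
\gamma(1) = -10.0640

Multiply the model equation by X_{t-k} and take expectations. With theta_0 = psi_0 = 1 and psi_j the MA(infinity) weights, this gives
  gamma(k) - sum_i phi_i gamma(k-i) = c_k,
  c_k = sigma^2 * sum_{j=k..q} theta_j psi_{j-k}   (c_k = 0 for k > q),
using gamma(-m) = gamma(m).
Pure AR (q = 0): c_0 = sigma^2 = 3, c_k = 0 for k >= 1.
Equations for k = 0 and k = 1 (AR order 1):
  gamma(0) = phi_1 gamma(1) + c_0
  gamma(1) = phi_1 gamma(0) + c_1
Substituting the second into the first: gamma(0) (1 - phi_1^2) = c_0 + phi_1 c_1, so
  gamma(0) = c_0 / (1 - phi_1^2) = 3 / (1 - (-0.862)^2) = 3 / 0.256956 = 11.675151.
  gamma(1) = phi_1 gamma(0) = (-0.862)(11.675151) = -10.06398.
Therefore gamma(1) = -10.0640 (to 4 decimal places).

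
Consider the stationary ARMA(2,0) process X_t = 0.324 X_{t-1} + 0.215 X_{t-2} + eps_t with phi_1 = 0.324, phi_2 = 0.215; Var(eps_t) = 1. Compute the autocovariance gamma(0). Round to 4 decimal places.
\gamma(0) = 1.2637

Multiply the model equation by X_{t-k} and take expectations. With theta_0 = psi_0 = 1 and psi_j the MA(infinity) weights, this gives
  gamma(k) - sum_i phi_i gamma(k-i) = c_k,
  c_k = sigma^2 * sum_{j=k..q} theta_j psi_{j-k}   (c_k = 0 for k > q),
using gamma(-m) = gamma(m).
Pure AR (q = 0): c_0 = sigma^2 = 1, c_k = 0 for k >= 1.
Equations for k = 0, 1, 2 (AR order 2, c_2 = 0):
  (E0) gamma(0) = phi_1 gamma(1) + phi_2 gamma(2) + c_0
  (E1) gamma(1) = phi_1 gamma(0) + phi_2 gamma(1) + c_1
  (E2) gamma(2) = phi_1 gamma(1) + phi_2 gamma(0)
From (E1): gamma(1) = A gamma(0) + B with
  A = phi_1 / (1 - phi_2) = 0.324 / 0.785 = 0.412739,   B = c_1 / (1 - phi_2) = 0 / 0.785 = 0.
Insert (E2) into (E0): gamma(0) (1 - phi_2^2) = phi_1 (1 + phi_2) gamma(1) + c_0.
  phi_1 (1 + phi_2) = (0.324)(1.215) = 0.39366,   1 - phi_2^2 = 0.953775.
Replace gamma(1) by A gamma(0) + B and collect gamma(0):
  gamma(0) [0.953775 - (0.39366)(0.412739)] = c_0 = 1
  gamma(0) * 0.791296 = 1
  gamma(0) = 1 / 0.791296 = 1.263749.
Therefore gamma(0) = 1.2637 (to 4 decimal places).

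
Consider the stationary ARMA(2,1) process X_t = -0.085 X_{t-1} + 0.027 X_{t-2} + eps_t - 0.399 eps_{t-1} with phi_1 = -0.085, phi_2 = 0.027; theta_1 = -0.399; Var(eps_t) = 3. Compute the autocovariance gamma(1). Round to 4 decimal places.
\gamma(1) = -1.5550

Multiply the model equation by X_{t-k} and take expectations. With theta_0 = psi_0 = 1 and psi_j the MA(infinity) weights, this gives
  gamma(k) - sum_i phi_i gamma(k-i) = c_k,
  c_k = sigma^2 * sum_{j=k..q} theta_j psi_{j-k}   (c_k = 0 for k > q),
using gamma(-m) = gamma(m).
psi-weights needed (psi_j = theta_j + sum_i phi_i psi_{j-i}):
  psi_1 = theta_1 + phi_1 = -0.399 + (-0.085) = -0.484
Right-hand sides:
  c_0 = sigma^2 (1 + theta_1 psi_1) = 3 * (1 + (-0.399)(-0.484)) = 3 * 1.193116 = 3.579348
  c_1 = sigma^2 theta_1 = 3 * (-0.399) = -1.197
  c_2 = 0
Equations for k = 0, 1, 2 (AR order 2, c_2 = 0):
  (E0) gamma(0) = phi_1 gamma(1) + phi_2 gamma(2) + c_0
  (E1) gamma(1) = phi_1 gamma(0) + phi_2 gamma(1) + c_1
  (E2) gamma(2) = phi_1 gamma(1) + phi_2 gamma(0)
From (E1): gamma(1) = A gamma(0) + B with
  A = phi_1 / (1 - phi_2) = -0.085 / 0.973 = -0.087359,   B = c_1 / (1 - phi_2) = -1.197 / 0.973 = -1.230216.
Insert (E2) into (E0): gamma(0) (1 - phi_2^2) = phi_1 (1 + phi_2) gamma(1) + c_0.
  phi_1 (1 + phi_2) = (-0.085)(1.027) = -0.087295,   1 - phi_2^2 = 0.999271.
Replace gamma(1) by A gamma(0) + B and collect gamma(0):
  gamma(0) [0.999271 - (-0.087295)(-0.087359)] = (-0.087295)(-1.230216) + 3.579348
  gamma(0) * 0.991645 = 3.68674
  gamma(0) = 3.68674 / 0.991645 = 3.717802.
  gamma(1) = A gamma(0) + B = (-0.087359)(3.717802) + (-1.230216) = -1.554998.
Therefore gamma(1) = -1.5550 (to 4 decimal places).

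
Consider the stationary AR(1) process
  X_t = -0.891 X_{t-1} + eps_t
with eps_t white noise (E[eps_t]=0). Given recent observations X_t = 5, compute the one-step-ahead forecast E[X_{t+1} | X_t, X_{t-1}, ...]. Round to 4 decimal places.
E[X_{t+1} \mid \mathcal F_t] = -4.4550

For an AR(p) model X_t = c + sum_i phi_i X_{t-i} + eps_t, the
one-step-ahead conditional mean is
  E[X_{t+1} | X_t, ...] = c + sum_i phi_i X_{t+1-i}.
Substitute known values:
  E[X_{t+1} | ...] = (-0.891) * (5)
                   = -4.4550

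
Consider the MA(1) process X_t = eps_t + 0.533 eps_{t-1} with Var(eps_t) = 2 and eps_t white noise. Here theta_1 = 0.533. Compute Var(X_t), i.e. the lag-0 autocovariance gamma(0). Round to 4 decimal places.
\gamma(0) = 2.5682

For an MA(q) process X_t = eps_t + sum_i theta_i eps_{t-i} with
Var(eps_t) = sigma^2, the variance is
  gamma(0) = sigma^2 * (1 + sum_i theta_i^2).
  sum_i theta_i^2 = (0.533)^2 = 0.284089.
  gamma(0) = 2 * (1 + 0.284089) = 2 * 1.284089 = 2.568178, which rounds to 2.5682.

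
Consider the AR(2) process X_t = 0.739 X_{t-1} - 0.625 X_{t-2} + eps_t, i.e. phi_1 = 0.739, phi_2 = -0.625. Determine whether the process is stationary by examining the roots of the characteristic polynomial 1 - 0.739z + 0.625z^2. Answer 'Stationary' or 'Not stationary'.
\text{Stationary}

The AR(p) characteristic polynomial is P(z) = 1 - 0.739z + 0.625z^2.
Stationarity requires all roots to lie outside the unit circle, i.e. |z| > 1 for every root.
Set 1 + (-0.739) z + (0.625) z^2 = 0, i.e. a z^2 + b z + c = 0 with a = 0.625, b = -0.739, c = 1.
Discriminant D = b^2 - 4ac = (-0.739)^2 - 4*(0.625)*1 = 0.546121 - (2.5) = -1.953879.
D < 0, so the roots are the complex-conjugate pair z = (-b +/- i sqrt(-D)) / (2a) = 0.5912 +/- 1.1182i.
For a conjugate pair |z|^2 = z * conj(z) = (product of roots) = c/a = 1/(0.625) = 1.6, so |z| = sqrt(1.6) = 1.2649 for both roots.
Moduli of all roots: 1.2649, 1.2649.
All moduli strictly greater than 1? Yes.
Verdict: Stationary.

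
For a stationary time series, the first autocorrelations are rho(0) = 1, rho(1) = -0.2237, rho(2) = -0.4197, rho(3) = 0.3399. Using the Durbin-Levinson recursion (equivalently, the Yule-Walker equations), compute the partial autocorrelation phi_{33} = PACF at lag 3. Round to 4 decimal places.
\phi_{33} = 0.1240

The PACF at lag k is phi_{kk}, the last component of the solution
to the Yule-Walker system G_k phi = r_k where
  (G_k)_{ij} = rho(|i - j|), (r_k)_i = rho(i), i,j = 1..k.
Equivalently, Durbin-Levinson gives phi_{kk} iteratively:
  phi_{11} = rho(1)
  phi_{kk} = [rho(k) - sum_{j=1..k-1} phi_{k-1,j} rho(k-j)]
            / [1 - sum_{j=1..k-1} phi_{k-1,j} rho(j)],
  phi_{k,j} = phi_{k-1,j} - phi_{kk} phi_{k-1,k-j},  j = 1..k-1.
Step k = 1:
  phi_11 = rho(1) = -0.2237.
Step k = 2:
  phi_22 = [rho(2) - phi_11 rho(1)] / [1 - phi_11 rho(1)] = [-0.4197 - (-0.2237)(-0.2237)] / [1 - (-0.2237)(-0.2237)]
         = -0.46974169 / 0.94995831 = -0.494487.
  Update: phi_21 = phi_11 - phi_22 phi_11 = -0.2237 - (-0.494487)(-0.2237) = -0.334317.
Step k = 3:
  phi_33 = [rho(3) - phi_21 rho(2) - phi_22 rho(1)] / [1 - phi_21 rho(1) - phi_22 rho(2)]
    numerator   = 0.3399 - (-0.334317)(-0.4197) - (-0.494487)(-0.2237) = 0.08897064
    denominator = 1 - (-0.334317)(-0.2237) - (-0.494487)(-0.4197) = 0.71767732
  phi_33 = 0.08897064 / 0.71767732 = 0.124.
Therefore phi_{33} = 0.1240.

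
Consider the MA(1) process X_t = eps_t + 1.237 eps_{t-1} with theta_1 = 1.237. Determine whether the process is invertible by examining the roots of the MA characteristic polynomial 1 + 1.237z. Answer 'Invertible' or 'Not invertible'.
\text{Not invertible}

The MA(q) characteristic polynomial is P(z) = 1 + 1.237z.
Invertibility requires all roots to lie outside the unit circle, i.e. |z| > 1 for every root.
This is linear in z: 1 + (1.237) z = 0  =>  z = -1/(1.237) = -0.808407,  |z| = 0.808407.
Moduli of all roots: 0.8084.
All moduli strictly greater than 1? No.
Verdict: Not invertible.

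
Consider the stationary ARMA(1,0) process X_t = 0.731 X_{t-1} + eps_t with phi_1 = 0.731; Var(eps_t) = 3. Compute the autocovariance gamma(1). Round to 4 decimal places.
\gamma(1) = 4.7097

Multiply the model equation by X_{t-k} and take expectations. With theta_0 = psi_0 = 1 and psi_j the MA(infinity) weights, this gives
  gamma(k) - sum_i phi_i gamma(k-i) = c_k,
  c_k = sigma^2 * sum_{j=k..q} theta_j psi_{j-k}   (c_k = 0 for k > q),
using gamma(-m) = gamma(m).
Pure AR (q = 0): c_0 = sigma^2 = 3, c_k = 0 for k >= 1.
Equations for k = 0 and k = 1 (AR order 1):
  gamma(0) = phi_1 gamma(1) + c_0
  gamma(1) = phi_1 gamma(0) + c_1
Substituting the second into the first: gamma(0) (1 - phi_1^2) = c_0 + phi_1 c_1, so
  gamma(0) = c_0 / (1 - phi_1^2) = 3 / (1 - (0.731)^2) = 3 / 0.465639 = 6.442759.
  gamma(1) = phi_1 gamma(0) = (0.731)(6.442759) = 4.709657.
Therefore gamma(1) = 4.7097 (to 4 decimal places).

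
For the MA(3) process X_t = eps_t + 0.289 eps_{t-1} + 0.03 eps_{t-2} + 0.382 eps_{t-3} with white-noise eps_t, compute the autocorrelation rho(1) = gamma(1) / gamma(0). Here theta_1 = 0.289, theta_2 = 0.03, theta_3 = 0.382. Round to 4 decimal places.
\rho(1) = 0.2513

For an MA(q) process with theta_0 = 1, the autocovariance is
  gamma(k) = sigma^2 * sum_{i=0..q-k} theta_i * theta_{i+k},
and rho(k) = gamma(k) / gamma(0). Sigma^2 cancels.
  numerator   = (1)*(0.289) + (0.289)*(0.03) + (0.03)*(0.382) = 0.30913.
  denominator = (1)^2 + (0.289)^2 + (0.03)^2 + (0.382)^2 = 1.230345.
  rho(1) = 0.30913 / 1.230345 = 0.2513.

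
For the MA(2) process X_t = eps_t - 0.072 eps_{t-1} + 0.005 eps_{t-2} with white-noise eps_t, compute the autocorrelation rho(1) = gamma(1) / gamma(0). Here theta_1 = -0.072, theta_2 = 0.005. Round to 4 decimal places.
\rho(1) = -0.0720

For an MA(q) process with theta_0 = 1, the autocovariance is
  gamma(k) = sigma^2 * sum_{i=0..q-k} theta_i * theta_{i+k},
and rho(k) = gamma(k) / gamma(0). Sigma^2 cancels.
  numerator   = (1)*(-0.072) + (-0.072)*(0.005) = -0.07236.
  denominator = (1)^2 + (-0.072)^2 + (0.005)^2 = 1.005209.
  rho(1) = -0.07236 / 1.005209 = -0.0720.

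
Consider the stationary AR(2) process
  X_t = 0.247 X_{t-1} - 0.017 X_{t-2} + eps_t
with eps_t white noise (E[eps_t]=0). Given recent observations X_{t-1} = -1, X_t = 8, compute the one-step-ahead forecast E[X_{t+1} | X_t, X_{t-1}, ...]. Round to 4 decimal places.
E[X_{t+1} \mid \mathcal F_t] = 1.9930

For an AR(p) model X_t = c + sum_i phi_i X_{t-i} + eps_t, the
one-step-ahead conditional mean is
  E[X_{t+1} | X_t, ...] = c + sum_i phi_i X_{t+1-i}.
Substitute known values:
  E[X_{t+1} | ...] = (0.247) * (8) + (-0.017) * (-1)
                   = 1.9930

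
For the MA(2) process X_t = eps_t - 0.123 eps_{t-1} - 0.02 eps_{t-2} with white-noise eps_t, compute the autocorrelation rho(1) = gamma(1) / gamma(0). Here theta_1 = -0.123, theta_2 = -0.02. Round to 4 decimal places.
\rho(1) = -0.1187

For an MA(q) process with theta_0 = 1, the autocovariance is
  gamma(k) = sigma^2 * sum_{i=0..q-k} theta_i * theta_{i+k},
and rho(k) = gamma(k) / gamma(0). Sigma^2 cancels.
  numerator   = (1)*(-0.123) + (-0.123)*(-0.02) = -0.12054.
  denominator = (1)^2 + (-0.123)^2 + (-0.02)^2 = 1.015529.
  rho(1) = -0.12054 / 1.015529 = -0.1187.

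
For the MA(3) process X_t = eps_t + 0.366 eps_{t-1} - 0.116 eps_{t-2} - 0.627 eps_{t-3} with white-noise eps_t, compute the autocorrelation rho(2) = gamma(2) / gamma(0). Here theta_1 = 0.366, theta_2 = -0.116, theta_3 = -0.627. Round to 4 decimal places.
\rho(2) = -0.2243

For an MA(q) process with theta_0 = 1, the autocovariance is
  gamma(k) = sigma^2 * sum_{i=0..q-k} theta_i * theta_{i+k},
and rho(k) = gamma(k) / gamma(0). Sigma^2 cancels.
  numerator   = (1)*(-0.116) + (0.366)*(-0.627) = -0.345482.
  denominator = (1)^2 + (0.366)^2 + (-0.116)^2 + (-0.627)^2 = 1.540541.
  rho(2) = -0.345482 / 1.540541 = -0.2243.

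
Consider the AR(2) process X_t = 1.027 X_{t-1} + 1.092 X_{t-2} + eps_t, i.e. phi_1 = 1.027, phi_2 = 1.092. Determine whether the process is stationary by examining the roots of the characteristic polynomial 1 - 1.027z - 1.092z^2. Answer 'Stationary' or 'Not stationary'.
\text{Not stationary}

The AR(p) characteristic polynomial is P(z) = 1 - 1.027z - 1.092z^2.
Stationarity requires all roots to lie outside the unit circle, i.e. |z| > 1 for every root.
Set 1 + (-1.027) z + (-1.092) z^2 = 0, i.e. a z^2 + b z + c = 0 with a = -1.092, b = -1.027, c = 1.
Discriminant D = b^2 - 4ac = (-1.027)^2 - 4*(-1.092)*1 = 1.054729 - (-4.368) = 5.422729.
D >= 0, so the roots are real: z = (-b +/- sqrt(D)) / (2a) = (1.027 +/- 2.328675) / (-2.184).
  z_1 = (1.027 + 2.328675) / (-2.184) = -1.5365,   |z_1| = 1.5365.
  z_2 = (1.027 - 2.328675) / (-2.184) = 0.596,   |z_2| = 0.596.
Moduli of all roots: 1.5365, 0.5960.
All moduli strictly greater than 1? No.
Verdict: Not stationary.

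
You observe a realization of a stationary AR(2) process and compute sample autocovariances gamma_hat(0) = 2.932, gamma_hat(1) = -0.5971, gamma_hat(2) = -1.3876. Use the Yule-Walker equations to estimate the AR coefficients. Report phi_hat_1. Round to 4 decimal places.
\hat\phi_{1} = -0.3130

The Yule-Walker equations for an AR(p) process read, in matrix form,
  Gamma_p phi = r_p,   with   (Gamma_p)_{ij} = gamma(|i - j|),
                       (r_p)_i = gamma(i),   i,j = 1..p.
Substitute the sample gammas (Toeplitz matrix and right-hand side of size 2):
  Gamma_p = [[2.932, -0.5971], [-0.5971, 2.932]]
  r_p     = [-0.5971, -1.3876]
Written out:
  2.932 phi_1 - 0.5971 phi_2 = -0.5971
  -0.5971 phi_1 + 2.932 phi_2 = -1.3876
Solve by Cramer's rule:
  det = gamma(0)^2 - gamma(1)^2 = (2.932)^2 - (-0.5971)^2 = 8.596624 - 0.35652841 = 8.24009559
  phi_hat_1 = [gamma(1) gamma(0) - gamma(1) gamma(2)] / det = [(-0.5971)(2.932) - (-0.5971)(-1.3876)] / 8.24009559 = -2.57923316 / 8.24009559 = -0.313
  phi_hat_2 = [gamma(0) gamma(2) - gamma(1)^2] / det = [(2.932)(-1.3876) - (-0.5971)^2] / 8.24009559 = -4.42497161 / 8.24009559 = -0.537
So phi_hat = [-0.3130, -0.5370].
Therefore phi_hat_1 = -0.3130.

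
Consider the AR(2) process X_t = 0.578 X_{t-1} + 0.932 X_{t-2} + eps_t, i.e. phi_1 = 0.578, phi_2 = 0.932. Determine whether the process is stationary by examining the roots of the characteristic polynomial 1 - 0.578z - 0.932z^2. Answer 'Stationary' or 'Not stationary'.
\text{Not stationary}

The AR(p) characteristic polynomial is P(z) = 1 - 0.578z - 0.932z^2.
Stationarity requires all roots to lie outside the unit circle, i.e. |z| > 1 for every root.
Set 1 + (-0.578) z + (-0.932) z^2 = 0, i.e. a z^2 + b z + c = 0 with a = -0.932, b = -0.578, c = 1.
Discriminant D = b^2 - 4ac = (-0.578)^2 - 4*(-0.932)*1 = 0.334084 - (-3.728) = 4.062084.
D >= 0, so the roots are real: z = (-b +/- sqrt(D)) / (2a) = (0.578 +/- 2.015461) / (-1.864).
  z_1 = (0.578 + 2.015461) / (-1.864) = -1.3913,   |z_1| = 1.3913.
  z_2 = (0.578 - 2.015461) / (-1.864) = 0.7712,   |z_2| = 0.7712.
Moduli of all roots: 1.3913, 0.7712.
All moduli strictly greater than 1? No.
Verdict: Not stationary.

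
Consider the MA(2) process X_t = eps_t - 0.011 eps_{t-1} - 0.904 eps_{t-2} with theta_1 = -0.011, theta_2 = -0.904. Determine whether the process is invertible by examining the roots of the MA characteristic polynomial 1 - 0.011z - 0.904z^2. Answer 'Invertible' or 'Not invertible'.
\text{Invertible}

The MA(q) characteristic polynomial is P(z) = 1 - 0.011z - 0.904z^2.
Invertibility requires all roots to lie outside the unit circle, i.e. |z| > 1 for every root.
Set 1 + (-0.011) z + (-0.904) z^2 = 0, i.e. a z^2 + b z + c = 0 with a = -0.904, b = -0.011, c = 1.
Discriminant D = b^2 - 4ac = (-0.011)^2 - 4*(-0.904)*1 = 0.000121 - (-3.616) = 3.616121.
D >= 0, so the roots are real: z = (-b +/- sqrt(D)) / (2a) = (0.011 +/- 1.90161) / (-1.808).
  z_1 = (0.011 + 1.90161) / (-1.808) = -1.0579,   |z_1| = 1.0579.
  z_2 = (0.011 - 1.90161) / (-1.808) = 1.0457,   |z_2| = 1.0457.
Moduli of all roots: 1.0579, 1.0457.
All moduli strictly greater than 1? Yes.
Verdict: Invertible.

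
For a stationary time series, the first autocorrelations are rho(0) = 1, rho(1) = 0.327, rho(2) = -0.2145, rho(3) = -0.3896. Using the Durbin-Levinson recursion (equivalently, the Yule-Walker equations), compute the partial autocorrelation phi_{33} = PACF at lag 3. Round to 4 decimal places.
\phi_{33} = -0.2271

The PACF at lag k is phi_{kk}, the last component of the solution
to the Yule-Walker system G_k phi = r_k where
  (G_k)_{ij} = rho(|i - j|), (r_k)_i = rho(i), i,j = 1..k.
Equivalently, Durbin-Levinson gives phi_{kk} iteratively:
  phi_{11} = rho(1)
  phi_{kk} = [rho(k) - sum_{j=1..k-1} phi_{k-1,j} rho(k-j)]
            / [1 - sum_{j=1..k-1} phi_{k-1,j} rho(j)],
  phi_{k,j} = phi_{k-1,j} - phi_{kk} phi_{k-1,k-j},  j = 1..k-1.
Step k = 1:
  phi_11 = rho(1) = 0.327.
Step k = 2:
  phi_22 = [rho(2) - phi_11 rho(1)] / [1 - phi_11 rho(1)] = [-0.2145 - (0.327)(0.327)] / [1 - (0.327)(0.327)]
         = -0.321429 / 0.893071 = -0.359914.
  Update: phi_21 = phi_11 - phi_22 phi_11 = 0.327 - (-0.359914)(0.327) = 0.444692.
Step k = 3:
  phi_33 = [rho(3) - phi_21 rho(2) - phi_22 rho(1)] / [1 - phi_21 rho(1) - phi_22 rho(2)]
    numerator   = -0.3896 - (0.444692)(-0.2145) - (-0.359914)(0.327) = -0.17652161
    denominator = 1 - (0.444692)(0.327) - (-0.359914)(-0.2145) = 0.77738412
  phi_33 = -0.17652161 / 0.77738412 = -0.2271.
Therefore phi_{33} = -0.2271.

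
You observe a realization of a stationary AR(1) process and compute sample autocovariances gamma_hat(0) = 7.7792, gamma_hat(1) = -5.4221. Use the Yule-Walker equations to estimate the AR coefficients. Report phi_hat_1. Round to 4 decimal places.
\hat\phi_{1} = -0.6970

The Yule-Walker equations for an AR(p) process read, in matrix form,
  Gamma_p phi = r_p,   with   (Gamma_p)_{ij} = gamma(|i - j|),
                       (r_p)_i = gamma(i),   i,j = 1..p.
Substitute the sample gammas (Toeplitz matrix and right-hand side of size 1):
  Gamma_p = [[7.7792]]
  r_p     = [-5.4221]
With p = 1 this is the single equation gamma(0) phi_1 = gamma(1):
  phi_hat_1 = gamma(1) / gamma(0) = -5.4221 / 7.7792 = -0.6970.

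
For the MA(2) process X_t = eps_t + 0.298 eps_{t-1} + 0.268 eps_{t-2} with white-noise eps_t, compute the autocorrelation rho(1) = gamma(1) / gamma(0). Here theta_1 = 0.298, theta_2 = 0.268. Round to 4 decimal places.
\rho(1) = 0.3256

For an MA(q) process with theta_0 = 1, the autocovariance is
  gamma(k) = sigma^2 * sum_{i=0..q-k} theta_i * theta_{i+k},
and rho(k) = gamma(k) / gamma(0). Sigma^2 cancels.
  numerator   = (1)*(0.298) + (0.298)*(0.268) = 0.377864.
  denominator = (1)^2 + (0.298)^2 + (0.268)^2 = 1.160628.
  rho(1) = 0.377864 / 1.160628 = 0.3256.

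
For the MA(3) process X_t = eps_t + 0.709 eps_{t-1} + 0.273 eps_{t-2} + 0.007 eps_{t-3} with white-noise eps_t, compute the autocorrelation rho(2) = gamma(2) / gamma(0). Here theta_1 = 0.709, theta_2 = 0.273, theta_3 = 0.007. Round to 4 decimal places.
\rho(2) = 0.1762

For an MA(q) process with theta_0 = 1, the autocovariance is
  gamma(k) = sigma^2 * sum_{i=0..q-k} theta_i * theta_{i+k},
and rho(k) = gamma(k) / gamma(0). Sigma^2 cancels.
  numerator   = (1)*(0.273) + (0.709)*(0.007) = 0.277963.
  denominator = (1)^2 + (0.709)^2 + (0.273)^2 + (0.007)^2 = 1.577259.
  rho(2) = 0.277963 / 1.577259 = 0.1762.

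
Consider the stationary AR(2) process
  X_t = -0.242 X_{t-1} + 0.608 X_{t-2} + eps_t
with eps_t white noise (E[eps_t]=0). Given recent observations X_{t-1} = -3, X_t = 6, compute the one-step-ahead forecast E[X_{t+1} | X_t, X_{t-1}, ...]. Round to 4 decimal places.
E[X_{t+1} \mid \mathcal F_t] = -3.2760

For an AR(p) model X_t = c + sum_i phi_i X_{t-i} + eps_t, the
one-step-ahead conditional mean is
  E[X_{t+1} | X_t, ...] = c + sum_i phi_i X_{t+1-i}.
Substitute known values:
  E[X_{t+1} | ...] = (-0.242) * (6) + (0.608) * (-3)
                   = -3.2760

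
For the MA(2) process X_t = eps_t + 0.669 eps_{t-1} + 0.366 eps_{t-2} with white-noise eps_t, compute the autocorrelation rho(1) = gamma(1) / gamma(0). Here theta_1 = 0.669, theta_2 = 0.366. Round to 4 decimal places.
\rho(1) = 0.5778

For an MA(q) process with theta_0 = 1, the autocovariance is
  gamma(k) = sigma^2 * sum_{i=0..q-k} theta_i * theta_{i+k},
and rho(k) = gamma(k) / gamma(0). Sigma^2 cancels.
  numerator   = (1)*(0.669) + (0.669)*(0.366) = 0.913854.
  denominator = (1)^2 + (0.669)^2 + (0.366)^2 = 1.581517.
  rho(1) = 0.913854 / 1.581517 = 0.5778.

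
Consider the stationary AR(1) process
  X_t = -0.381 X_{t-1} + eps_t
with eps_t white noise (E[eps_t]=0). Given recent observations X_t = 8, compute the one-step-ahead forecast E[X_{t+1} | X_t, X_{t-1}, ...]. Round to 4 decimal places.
E[X_{t+1} \mid \mathcal F_t] = -3.0480

For an AR(p) model X_t = c + sum_i phi_i X_{t-i} + eps_t, the
one-step-ahead conditional mean is
  E[X_{t+1} | X_t, ...] = c + sum_i phi_i X_{t+1-i}.
Substitute known values:
  E[X_{t+1} | ...] = (-0.381) * (8)
                   = -3.0480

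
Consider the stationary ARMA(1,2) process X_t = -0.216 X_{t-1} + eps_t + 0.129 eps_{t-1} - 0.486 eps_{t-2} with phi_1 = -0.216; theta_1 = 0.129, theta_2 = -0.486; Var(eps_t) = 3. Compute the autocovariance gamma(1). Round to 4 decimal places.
\gamma(1) = -0.2874

Multiply the model equation by X_{t-k} and take expectations. With theta_0 = psi_0 = 1 and psi_j the MA(infinity) weights, this gives
  gamma(k) - sum_i phi_i gamma(k-i) = c_k,
  c_k = sigma^2 * sum_{j=k..q} theta_j psi_{j-k}   (c_k = 0 for k > q),
using gamma(-m) = gamma(m).
psi-weights needed (psi_j = theta_j + sum_i phi_i psi_{j-i}):
  psi_1 = theta_1 + phi_1 = 0.129 + (-0.216) = -0.087
  psi_2 = theta_2 + phi_1 psi_1 = -0.486 + (-0.216)(-0.087) = -0.467208
Right-hand sides:
  c_0 = sigma^2 (1 + theta_1 psi_1 + theta_2 psi_2) = 3 * (1 + (0.129)(-0.087) + (-0.486)(-0.467208)) = 3 * 1.21584 = 3.64752
  c_1 = sigma^2 (theta_1 + theta_2 psi_1) = 3 * (0.129 + (-0.486)(-0.087)) = 0.513846
  c_2 = sigma^2 theta_2 = 3 * (-0.486) = -1.458
Equations for k = 0 and k = 1 (AR order 1):
  gamma(0) = phi_1 gamma(1) + c_0
  gamma(1) = phi_1 gamma(0) + c_1
Substituting the second into the first: gamma(0) (1 - phi_1^2) = c_0 + phi_1 c_1, so
  gamma(0) = (c_0 + phi_1 c_1) / (1 - phi_1^2) = (3.64752 + (-0.216)(0.513846)) / (1 - (-0.216)^2) = 3.53653 / 0.953344 = 3.709605.
  gamma(1) = phi_1 gamma(0) + c_1 = (-0.216)(3.709605) + (0.513846) = -0.287429.
Therefore gamma(1) = -0.2874 (to 4 decimal places).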